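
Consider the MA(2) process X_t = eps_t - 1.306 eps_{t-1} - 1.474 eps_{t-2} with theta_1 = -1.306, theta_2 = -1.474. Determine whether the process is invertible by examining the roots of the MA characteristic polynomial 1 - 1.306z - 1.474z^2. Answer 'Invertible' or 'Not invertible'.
\text{Not invertible}

The MA(q) characteristic polynomial is P(z) = 1 - 1.306z - 1.474z^2.
Invertibility requires all roots to lie outside the unit circle, i.e. |z| > 1 for every root.
Set 1 + (-1.306) z + (-1.474) z^2 = 0, i.e. a z^2 + b z + c = 0 with a = -1.474, b = -1.306, c = 1.
Discriminant D = b^2 - 4ac = (-1.306)^2 - 4*(-1.474)*1 = 1.705636 - (-5.896) = 7.601636.
D >= 0, so the roots are real: z = (-b +/- sqrt(D)) / (2a) = (1.306 +/- 2.757106) / (-2.948).
  z_1 = (1.306 + 2.757106) / (-2.948) = -1.3783,   |z_1| = 1.3783.
  z_2 = (1.306 - 2.757106) / (-2.948) = 0.4922,   |z_2| = 0.4922.
Moduli of all roots: 1.3783, 0.4922.
All moduli strictly greater than 1? No.
Verdict: Not invertible.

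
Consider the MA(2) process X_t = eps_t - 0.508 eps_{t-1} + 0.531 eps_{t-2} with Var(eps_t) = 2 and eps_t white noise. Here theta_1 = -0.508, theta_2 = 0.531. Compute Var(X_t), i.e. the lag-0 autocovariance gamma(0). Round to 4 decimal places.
\gamma(0) = 3.0801

For an MA(q) process X_t = eps_t + sum_i theta_i eps_{t-i} with
Var(eps_t) = sigma^2, the variance is
  gamma(0) = sigma^2 * (1 + sum_i theta_i^2).
  sum_i theta_i^2 = (-0.508)^2 + (0.531)^2 = 0.258064 + 0.281961 = 0.540025.
  gamma(0) = 2 * (1 + 0.540025) = 2 * 1.540025 = 3.08005, which rounds to 3.0801.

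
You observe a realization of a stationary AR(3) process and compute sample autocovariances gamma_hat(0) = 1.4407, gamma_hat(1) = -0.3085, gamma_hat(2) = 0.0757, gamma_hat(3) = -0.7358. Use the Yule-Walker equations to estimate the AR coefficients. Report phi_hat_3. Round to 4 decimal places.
\hat\phi_{3} = -0.5220

The Yule-Walker equations for an AR(p) process read, in matrix form,
  Gamma_p phi = r_p,   with   (Gamma_p)_{ij} = gamma(|i - j|),
                       (r_p)_i = gamma(i),   i,j = 1..p.
Substitute the sample gammas (Toeplitz matrix and right-hand side of size 3):
  Gamma_p = [[1.4407, -0.3085, 0.0757], [-0.3085, 1.4407, -0.3085], [0.0757, -0.3085, 1.4407]]
  r_p     = [-0.3085, 0.0757, -0.7358]
Written out (R1..R3):
  (R1) 1.4407 phi_1 - 0.3085 phi_2 + 0.0757 phi_3 = -0.3085
  (R2) -0.3085 phi_1 + 1.4407 phi_2 - 0.3085 phi_3 = 0.0757
  (R3) 0.0757 phi_1 - 0.3085 phi_2 + 1.4407 phi_3 = -0.7358
Gaussian elimination:
  R2 <- R2 - (-0.3085/1.4407) R1 = R2 - (-0.214132) R1:  1.37464 phi_2 - 0.29229 phi_3 = 0.00964
  R3 <- R3 - (0.0757/1.4407) R1 = R3 - (0.052544) R1:  -0.29229 phi_2 + 1.436722 phi_3 = -0.71959
  R3 <- R3 - (-0.29229/1.37464) R2 = R3 - (-0.21263) R2:  1.374573 phi_3 = -0.71754
Back-substitution:
  phi_hat_3 = -0.71754 / 1.374573 = -0.52201
  phi_hat_2 = (0.00964 - (-0.29229)(-0.52201)) / 1.37464 = -0.103982
  phi_hat_1 = (-0.3085 - (-0.3085)(-0.103982) - (0.0757)(-0.52201)) / 1.4407 = -0.208969
So phi_hat = [-0.2090, -0.1040, -0.5220].
Therefore phi_hat_3 = -0.5220.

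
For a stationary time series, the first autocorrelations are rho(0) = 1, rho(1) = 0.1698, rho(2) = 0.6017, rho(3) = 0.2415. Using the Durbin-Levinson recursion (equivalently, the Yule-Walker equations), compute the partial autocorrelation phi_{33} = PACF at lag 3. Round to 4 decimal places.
\phi_{33} = 0.1570

The PACF at lag k is phi_{kk}, the last component of the solution
to the Yule-Walker system G_k phi = r_k where
  (G_k)_{ij} = rho(|i - j|), (r_k)_i = rho(i), i,j = 1..k.
Equivalently, Durbin-Levinson gives phi_{kk} iteratively:
  phi_{11} = rho(1)
  phi_{kk} = [rho(k) - sum_{j=1..k-1} phi_{k-1,j} rho(k-j)]
            / [1 - sum_{j=1..k-1} phi_{k-1,j} rho(j)],
  phi_{k,j} = phi_{k-1,j} - phi_{kk} phi_{k-1,k-j},  j = 1..k-1.
Step k = 1:
  phi_11 = rho(1) = 0.1698.
Step k = 2:
  phi_22 = [rho(2) - phi_11 rho(1)] / [1 - phi_11 rho(1)] = [0.6017 - (0.1698)(0.1698)] / [1 - (0.1698)(0.1698)]
         = 0.57286796 / 0.97116796 = 0.589875.
  Update: phi_21 = phi_11 - phi_22 phi_11 = 0.1698 - (0.589875)(0.1698) = 0.069639.
Step k = 3:
  phi_33 = [rho(3) - phi_21 rho(2) - phi_22 rho(1)] / [1 - phi_21 rho(1) - phi_22 rho(2)]
    numerator   = 0.2415 - (0.069639)(0.6017) - (0.589875)(0.1698) = 0.09943729
    denominator = 1 - (0.069639)(0.1698) - (0.589875)(0.6017) = 0.63324732
  phi_33 = 0.09943729 / 0.63324732 = 0.157.
Therefore phi_{33} = 0.1570.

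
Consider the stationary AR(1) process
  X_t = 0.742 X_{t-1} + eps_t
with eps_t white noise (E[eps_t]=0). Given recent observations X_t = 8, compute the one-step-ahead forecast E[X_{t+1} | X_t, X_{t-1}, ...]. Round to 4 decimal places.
E[X_{t+1} \mid \mathcal F_t] = 5.9360

For an AR(p) model X_t = c + sum_i phi_i X_{t-i} + eps_t, the
one-step-ahead conditional mean is
  E[X_{t+1} | X_t, ...] = c + sum_i phi_i X_{t+1-i}.
Substitute known values:
  E[X_{t+1} | ...] = (0.742) * (8)
                   = 5.9360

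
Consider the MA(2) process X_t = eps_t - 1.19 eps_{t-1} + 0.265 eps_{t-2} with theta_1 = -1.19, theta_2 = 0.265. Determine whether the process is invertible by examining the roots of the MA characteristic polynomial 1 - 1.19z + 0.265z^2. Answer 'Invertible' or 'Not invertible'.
\text{Invertible}

The MA(q) characteristic polynomial is P(z) = 1 - 1.19z + 0.265z^2.
Invertibility requires all roots to lie outside the unit circle, i.e. |z| > 1 for every root.
Set 1 + (-1.19) z + (0.265) z^2 = 0, i.e. a z^2 + b z + c = 0 with a = 0.265, b = -1.19, c = 1.
Discriminant D = b^2 - 4ac = (-1.19)^2 - 4*(0.265)*1 = 1.4161 - (1.06) = 0.3561.
D >= 0, so the roots are real: z = (-b +/- sqrt(D)) / (2a) = (1.19 +/- 0.596741) / (0.53).
  z_1 = (1.19 + 0.596741) / (0.53) = 3.3712,   |z_1| = 3.3712.
  z_2 = (1.19 - 0.596741) / (0.53) = 1.1194,   |z_2| = 1.1194.
Moduli of all roots: 3.3712, 1.1194.
All moduli strictly greater than 1? Yes.
Verdict: Invertible.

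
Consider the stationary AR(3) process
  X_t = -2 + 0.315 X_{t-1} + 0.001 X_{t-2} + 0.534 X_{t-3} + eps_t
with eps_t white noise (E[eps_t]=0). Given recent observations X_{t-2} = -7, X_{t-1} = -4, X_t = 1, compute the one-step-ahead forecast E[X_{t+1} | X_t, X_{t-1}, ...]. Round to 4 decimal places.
E[X_{t+1} \mid \mathcal F_t] = -5.4270

For an AR(p) model X_t = c + sum_i phi_i X_{t-i} + eps_t, the
one-step-ahead conditional mean is
  E[X_{t+1} | X_t, ...] = c + sum_i phi_i X_{t+1-i}.
Substitute known values:
  E[X_{t+1} | ...] = -2 + (0.315) * (1) + (0.001) * (-4) + (0.534) * (-7)
                   = -5.4270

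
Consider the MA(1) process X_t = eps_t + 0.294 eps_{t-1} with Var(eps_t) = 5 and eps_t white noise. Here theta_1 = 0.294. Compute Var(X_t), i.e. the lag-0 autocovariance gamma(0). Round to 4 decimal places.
\gamma(0) = 5.4322

For an MA(q) process X_t = eps_t + sum_i theta_i eps_{t-i} with
Var(eps_t) = sigma^2, the variance is
  gamma(0) = sigma^2 * (1 + sum_i theta_i^2).
  sum_i theta_i^2 = (0.294)^2 = 0.086436.
  gamma(0) = 5 * (1 + 0.086436) = 5 * 1.086436 = 5.43218, which rounds to 5.4322.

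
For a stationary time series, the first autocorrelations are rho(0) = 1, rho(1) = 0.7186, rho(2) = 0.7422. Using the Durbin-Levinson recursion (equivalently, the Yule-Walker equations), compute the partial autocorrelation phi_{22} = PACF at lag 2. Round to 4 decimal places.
\phi_{22} = 0.4669

The PACF at lag k is phi_{kk}, the last component of the solution
to the Yule-Walker system G_k phi = r_k where
  (G_k)_{ij} = rho(|i - j|), (r_k)_i = rho(i), i,j = 1..k.
Equivalently, Durbin-Levinson gives phi_{kk} iteratively:
  phi_{11} = rho(1)
  phi_{kk} = [rho(k) - sum_{j=1..k-1} phi_{k-1,j} rho(k-j)]
            / [1 - sum_{j=1..k-1} phi_{k-1,j} rho(j)],
  phi_{k,j} = phi_{k-1,j} - phi_{kk} phi_{k-1,k-j},  j = 1..k-1.
Step k = 1:
  phi_11 = rho(1) = 0.7186.
Step k = 2:
  phi_22 = [rho(2) - phi_11 rho(1)] / [1 - phi_11 rho(1)] = [0.7422 - (0.7186)(0.7186)] / [1 - (0.7186)(0.7186)]
         = 0.22581404 / 0.48361404 = 0.4669.
Therefore phi_{22} = 0.4669.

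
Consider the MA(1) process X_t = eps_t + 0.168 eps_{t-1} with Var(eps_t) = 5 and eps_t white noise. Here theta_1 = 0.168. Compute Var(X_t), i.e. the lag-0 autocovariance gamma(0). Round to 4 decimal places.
\gamma(0) = 5.1411

For an MA(q) process X_t = eps_t + sum_i theta_i eps_{t-i} with
Var(eps_t) = sigma^2, the variance is
  gamma(0) = sigma^2 * (1 + sum_i theta_i^2).
  sum_i theta_i^2 = (0.168)^2 = 0.028224.
  gamma(0) = 5 * (1 + 0.028224) = 5 * 1.028224 = 5.14112, which rounds to 5.1411.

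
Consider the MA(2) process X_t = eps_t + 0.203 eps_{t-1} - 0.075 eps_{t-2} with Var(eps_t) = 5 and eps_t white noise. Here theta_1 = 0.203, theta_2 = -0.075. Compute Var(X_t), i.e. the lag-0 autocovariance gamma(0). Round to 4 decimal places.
\gamma(0) = 5.2342

For an MA(q) process X_t = eps_t + sum_i theta_i eps_{t-i} with
Var(eps_t) = sigma^2, the variance is
  gamma(0) = sigma^2 * (1 + sum_i theta_i^2).
  sum_i theta_i^2 = (0.203)^2 + (-0.075)^2 = 0.041209 + 0.005625 = 0.046834.
  gamma(0) = 5 * (1 + 0.046834) = 5 * 1.046834 = 5.23417, which rounds to 5.2342.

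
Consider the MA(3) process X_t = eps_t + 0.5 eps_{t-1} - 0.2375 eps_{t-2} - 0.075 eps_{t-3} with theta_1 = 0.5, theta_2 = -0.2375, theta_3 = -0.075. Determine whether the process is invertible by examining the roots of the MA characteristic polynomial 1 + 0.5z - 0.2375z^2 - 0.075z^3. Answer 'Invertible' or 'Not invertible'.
\text{Invertible}

The MA(q) characteristic polynomial is P(z) = 1 + 0.5z - 0.2375z^2 - 0.075z^3.
Invertibility requires all roots to lie outside the unit circle, i.e. |z| > 1 for every root.
Degree 3: look for a simple real root z0 first, then factor out (1 - z/z0) and solve the remaining quadratic.
Testing z0 = -4: P(-4) = 1 + (0.5)(-4) + (-0.2375)(-4)^2 + (-0.075)(-4)^3
  = 1 + (-2) + (-3.8) + (4.8) = 0.  So z_0 = -4 is a root, |z_0| = 4.
Divide out the factor (1 + 0.25 z) = (1 - z/z0) (since 1/z0 = -0.25):
  P(z) = (1 + 0.25 z)(1 + (0.25) z + (-0.3) z^2)
  [check: z-coef 0.25 - (-0.25) = 0.5; z^2-coef -0.3 - (-0.25)(0.25) = -0.2375; z^3-coef -(-0.25)(-0.3) = -0.075.]
Remaining roots from the quadratic factor 1 + (0.25) z + (-0.3) z^2:
  Set 1 + (0.25) z + (-0.3) z^2 = 0, i.e. a z^2 + b z + c = 0 with a = -0.3, b = 0.25, c = 1.
  Discriminant D = b^2 - 4ac = (0.25)^2 - 4*(-0.3)*1 = 0.0625 - (-1.2) = 1.2625.
  D >= 0, so the roots are real: z = (-b +/- sqrt(D)) / (2a) = (-0.25 +/- 1.12361) / (-0.6).
    z_1 = (-0.25 + 1.12361) / (-0.6) = -1.456,   |z_1| = 1.456.
    z_2 = (-0.25 - 1.12361) / (-0.6) = 2.2894,   |z_2| = 2.2894.
Moduli of all roots: 4.0000, 1.4560, 2.2894.
All moduli strictly greater than 1? Yes.
Verdict: Invertible.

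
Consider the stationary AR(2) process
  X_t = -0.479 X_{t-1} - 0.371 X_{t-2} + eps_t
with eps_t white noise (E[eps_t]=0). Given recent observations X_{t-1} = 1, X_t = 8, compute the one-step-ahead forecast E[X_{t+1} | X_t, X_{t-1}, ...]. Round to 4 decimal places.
E[X_{t+1} \mid \mathcal F_t] = -4.2030

For an AR(p) model X_t = c + sum_i phi_i X_{t-i} + eps_t, the
one-step-ahead conditional mean is
  E[X_{t+1} | X_t, ...] = c + sum_i phi_i X_{t+1-i}.
Substitute known values:
  E[X_{t+1} | ...] = (-0.479) * (8) + (-0.371) * (1)
                   = -4.2030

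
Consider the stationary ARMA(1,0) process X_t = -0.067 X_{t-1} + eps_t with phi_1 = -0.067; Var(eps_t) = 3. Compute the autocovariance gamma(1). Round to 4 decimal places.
\gamma(1) = -0.2019

Multiply the model equation by X_{t-k} and take expectations. With theta_0 = psi_0 = 1 and psi_j the MA(infinity) weights, this gives
  gamma(k) - sum_i phi_i gamma(k-i) = c_k,
  c_k = sigma^2 * sum_{j=k..q} theta_j psi_{j-k}   (c_k = 0 for k > q),
using gamma(-m) = gamma(m).
Pure AR (q = 0): c_0 = sigma^2 = 3, c_k = 0 for k >= 1.
Equations for k = 0 and k = 1 (AR order 1):
  gamma(0) = phi_1 gamma(1) + c_0
  gamma(1) = phi_1 gamma(0) + c_1
Substituting the second into the first: gamma(0) (1 - phi_1^2) = c_0 + phi_1 c_1, so
  gamma(0) = c_0 / (1 - phi_1^2) = 3 / (1 - (-0.067)^2) = 3 / 0.995511 = 3.013528.
  gamma(1) = phi_1 gamma(0) = (-0.067)(3.013528) = -0.201906.
Therefore gamma(1) = -0.2019 (to 4 decimal places).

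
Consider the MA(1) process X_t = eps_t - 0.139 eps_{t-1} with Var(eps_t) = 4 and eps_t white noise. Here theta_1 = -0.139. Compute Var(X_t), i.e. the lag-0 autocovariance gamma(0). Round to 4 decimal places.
\gamma(0) = 4.0773

For an MA(q) process X_t = eps_t + sum_i theta_i eps_{t-i} with
Var(eps_t) = sigma^2, the variance is
  gamma(0) = sigma^2 * (1 + sum_i theta_i^2).
  sum_i theta_i^2 = (-0.139)^2 = 0.019321.
  gamma(0) = 4 * (1 + 0.019321) = 4 * 1.019321 = 4.077284, which rounds to 4.0773.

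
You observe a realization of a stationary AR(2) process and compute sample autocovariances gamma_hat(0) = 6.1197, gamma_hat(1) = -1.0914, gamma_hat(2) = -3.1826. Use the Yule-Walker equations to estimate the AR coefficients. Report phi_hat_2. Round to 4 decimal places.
\hat\phi_{2} = -0.5700

The Yule-Walker equations for an AR(p) process read, in matrix form,
  Gamma_p phi = r_p,   with   (Gamma_p)_{ij} = gamma(|i - j|),
                       (r_p)_i = gamma(i),   i,j = 1..p.
Substitute the sample gammas (Toeplitz matrix and right-hand side of size 2):
  Gamma_p = [[6.1197, -1.0914], [-1.0914, 6.1197]]
  r_p     = [-1.0914, -3.1826]
Written out:
  6.1197 phi_1 - 1.0914 phi_2 = -1.0914
  -1.0914 phi_1 + 6.1197 phi_2 = -3.1826
Solve by Cramer's rule:
  det = gamma(0)^2 - gamma(1)^2 = (6.1197)^2 - (-1.0914)^2 = 37.45072809 - 1.19115396 = 36.25957413
  phi_hat_1 = [gamma(1) gamma(0) - gamma(1) gamma(2)] / det = [(-1.0914)(6.1197) - (-1.0914)(-3.1826)] / 36.25957413 = -10.15253022 / 36.25957413 = -0.28
  phi_hat_2 = [gamma(0) gamma(2) - gamma(1)^2] / det = [(6.1197)(-3.1826) - (-1.0914)^2] / 36.25957413 = -20.66771118 / 36.25957413 = -0.57
So phi_hat = [-0.2800, -0.5700].
Therefore phi_hat_2 = -0.5700.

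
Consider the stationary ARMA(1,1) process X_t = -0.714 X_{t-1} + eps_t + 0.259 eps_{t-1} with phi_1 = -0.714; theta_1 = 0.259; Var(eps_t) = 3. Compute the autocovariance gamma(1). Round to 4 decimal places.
\gamma(1) = -2.2696

Multiply the model equation by X_{t-k} and take expectations. With theta_0 = psi_0 = 1 and psi_j the MA(infinity) weights, this gives
  gamma(k) - sum_i phi_i gamma(k-i) = c_k,
  c_k = sigma^2 * sum_{j=k..q} theta_j psi_{j-k}   (c_k = 0 for k > q),
using gamma(-m) = gamma(m).
psi-weights needed (psi_j = theta_j + sum_i phi_i psi_{j-i}):
  psi_1 = theta_1 + phi_1 = 0.259 + (-0.714) = -0.455
Right-hand sides:
  c_0 = sigma^2 (1 + theta_1 psi_1) = 3 * (1 + (0.259)(-0.455)) = 3 * 0.882155 = 2.646465
  c_1 = sigma^2 theta_1 = 3 * (0.259) = 0.777
  c_2 = 0
Equations for k = 0 and k = 1 (AR order 1):
  gamma(0) = phi_1 gamma(1) + c_0
  gamma(1) = phi_1 gamma(0) + c_1
Substituting the second into the first: gamma(0) (1 - phi_1^2) = c_0 + phi_1 c_1, so
  gamma(0) = (c_0 + phi_1 c_1) / (1 - phi_1^2) = (2.646465 + (-0.714)(0.777)) / (1 - (-0.714)^2) = 2.091687 / 0.490204 = 4.266973.
  gamma(1) = phi_1 gamma(0) + c_1 = (-0.714)(4.266973) + (0.777) = -2.269618.
Therefore gamma(1) = -2.2696 (to 4 decimal places).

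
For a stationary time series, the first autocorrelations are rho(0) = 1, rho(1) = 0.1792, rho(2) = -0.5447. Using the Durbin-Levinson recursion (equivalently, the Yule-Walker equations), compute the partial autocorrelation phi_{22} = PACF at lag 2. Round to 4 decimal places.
\phi_{22} = -0.5960

The PACF at lag k is phi_{kk}, the last component of the solution
to the Yule-Walker system G_k phi = r_k where
  (G_k)_{ij} = rho(|i - j|), (r_k)_i = rho(i), i,j = 1..k.
Equivalently, Durbin-Levinson gives phi_{kk} iteratively:
  phi_{11} = rho(1)
  phi_{kk} = [rho(k) - sum_{j=1..k-1} phi_{k-1,j} rho(k-j)]
            / [1 - sum_{j=1..k-1} phi_{k-1,j} rho(j)],
  phi_{k,j} = phi_{k-1,j} - phi_{kk} phi_{k-1,k-j},  j = 1..k-1.
Step k = 1:
  phi_11 = rho(1) = 0.1792.
Step k = 2:
  phi_22 = [rho(2) - phi_11 rho(1)] / [1 - phi_11 rho(1)] = [-0.5447 - (0.1792)(0.1792)] / [1 - (0.1792)(0.1792)]
         = -0.57681264 / 0.96788736 = -0.596.
Therefore phi_{22} = -0.5960.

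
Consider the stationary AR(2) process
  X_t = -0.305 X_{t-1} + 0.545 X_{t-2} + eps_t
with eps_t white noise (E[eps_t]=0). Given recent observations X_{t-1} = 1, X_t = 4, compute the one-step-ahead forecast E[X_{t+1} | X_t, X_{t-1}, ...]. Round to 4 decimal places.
E[X_{t+1} \mid \mathcal F_t] = -0.6750

For an AR(p) model X_t = c + sum_i phi_i X_{t-i} + eps_t, the
one-step-ahead conditional mean is
  E[X_{t+1} | X_t, ...] = c + sum_i phi_i X_{t+1-i}.
Substitute known values:
  E[X_{t+1} | ...] = (-0.305) * (4) + (0.545) * (1)
                   = -0.6750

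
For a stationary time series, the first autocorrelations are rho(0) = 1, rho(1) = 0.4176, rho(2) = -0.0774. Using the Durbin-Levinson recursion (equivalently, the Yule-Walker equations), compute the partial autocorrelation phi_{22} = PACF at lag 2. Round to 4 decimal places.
\phi_{22} = -0.3050

The PACF at lag k is phi_{kk}, the last component of the solution
to the Yule-Walker system G_k phi = r_k where
  (G_k)_{ij} = rho(|i - j|), (r_k)_i = rho(i), i,j = 1..k.
Equivalently, Durbin-Levinson gives phi_{kk} iteratively:
  phi_{11} = rho(1)
  phi_{kk} = [rho(k) - sum_{j=1..k-1} phi_{k-1,j} rho(k-j)]
            / [1 - sum_{j=1..k-1} phi_{k-1,j} rho(j)],
  phi_{k,j} = phi_{k-1,j} - phi_{kk} phi_{k-1,k-j},  j = 1..k-1.
Step k = 1:
  phi_11 = rho(1) = 0.4176.
Step k = 2:
  phi_22 = [rho(2) - phi_11 rho(1)] / [1 - phi_11 rho(1)] = [-0.0774 - (0.4176)(0.4176)] / [1 - (0.4176)(0.4176)]
         = -0.25178976 / 0.82561024 = -0.305.
Therefore phi_{22} = -0.3050.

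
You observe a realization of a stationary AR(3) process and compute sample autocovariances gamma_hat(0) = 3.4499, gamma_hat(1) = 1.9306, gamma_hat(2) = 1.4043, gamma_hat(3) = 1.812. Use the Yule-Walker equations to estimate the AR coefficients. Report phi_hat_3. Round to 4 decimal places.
\hat\phi_{3} = 0.3740

The Yule-Walker equations for an AR(p) process read, in matrix form,
  Gamma_p phi = r_p,   with   (Gamma_p)_{ij} = gamma(|i - j|),
                       (r_p)_i = gamma(i),   i,j = 1..p.
Substitute the sample gammas (Toeplitz matrix and right-hand side of size 3):
  Gamma_p = [[3.4499, 1.9306, 1.4043], [1.9306, 3.4499, 1.9306], [1.4043, 1.9306, 3.4499]]
  r_p     = [1.9306, 1.4043, 1.812]
Written out (R1..R3):
  (R1) 3.4499 phi_1 + 1.9306 phi_2 + 1.4043 phi_3 = 1.9306
  (R2) 1.9306 phi_1 + 3.4499 phi_2 + 1.9306 phi_3 = 1.4043
  (R3) 1.4043 phi_1 + 1.9306 phi_2 + 3.4499 phi_3 = 1.812
Gaussian elimination:
  R2 <- R2 - (1.9306/3.4499) R1 = R2 - (0.55961) R1:  2.369516 phi_2 + 1.144739 phi_3 = 0.323916
  R3 <- R3 - (1.4043/3.4499) R1 = R3 - (0.407055) R1:  1.144739 phi_2 + 2.878272 phi_3 = 1.026139
  R3 <- R3 - (1.144739/2.369516) R2 = R3 - (0.483111) R2:  2.325236 phi_3 = 0.869652
Back-substitution:
  phi_hat_3 = 0.869652 / 2.325236 = 0.374006
  phi_hat_2 = (0.323916 - (1.144739)(0.374006)) / 2.369516 = -0.043985
  phi_hat_1 = (1.9306 - (1.9306)(-0.043985) - (1.4043)(0.374006)) / 3.4499 = 0.431984
So phi_hat = [0.4320, -0.0440, 0.3740].
Therefore phi_hat_3 = 0.3740.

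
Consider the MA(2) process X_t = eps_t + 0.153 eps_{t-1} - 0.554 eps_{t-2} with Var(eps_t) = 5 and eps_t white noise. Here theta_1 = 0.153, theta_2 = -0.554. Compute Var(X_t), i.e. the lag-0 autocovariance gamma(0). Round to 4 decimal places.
\gamma(0) = 6.6516

For an MA(q) process X_t = eps_t + sum_i theta_i eps_{t-i} with
Var(eps_t) = sigma^2, the variance is
  gamma(0) = sigma^2 * (1 + sum_i theta_i^2).
  sum_i theta_i^2 = (0.153)^2 + (-0.554)^2 = 0.023409 + 0.306916 = 0.330325.
  gamma(0) = 5 * (1 + 0.330325) = 5 * 1.330325 = 6.651625, which rounds to 6.6516.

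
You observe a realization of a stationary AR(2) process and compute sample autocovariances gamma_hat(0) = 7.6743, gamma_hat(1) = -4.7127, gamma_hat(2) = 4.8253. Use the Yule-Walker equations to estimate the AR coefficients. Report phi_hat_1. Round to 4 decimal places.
\hat\phi_{1} = -0.3660

The Yule-Walker equations for an AR(p) process read, in matrix form,
  Gamma_p phi = r_p,   with   (Gamma_p)_{ij} = gamma(|i - j|),
                       (r_p)_i = gamma(i),   i,j = 1..p.
Substitute the sample gammas (Toeplitz matrix and right-hand side of size 2):
  Gamma_p = [[7.6743, -4.7127], [-4.7127, 7.6743]]
  r_p     = [-4.7127, 4.8253]
Written out:
  7.6743 phi_1 - 4.7127 phi_2 = -4.7127
  -4.7127 phi_1 + 7.6743 phi_2 = 4.8253
Solve by Cramer's rule:
  det = gamma(0)^2 - gamma(1)^2 = (7.6743)^2 - (-4.7127)^2 = 58.89488049 - 22.20954129 = 36.6853392
  phi_hat_1 = [gamma(1) gamma(0) - gamma(1) gamma(2)] / det = [(-4.7127)(7.6743) - (-4.7127)(4.8253)] / 36.6853392 = -13.4264823 / 36.6853392 = -0.366
  phi_hat_2 = [gamma(0) gamma(2) - gamma(1)^2] / det = [(7.6743)(4.8253) - (-4.7127)^2] / 36.6853392 = 14.8212585 / 36.6853392 = 0.404
So phi_hat = [-0.3660, 0.4040].
Therefore phi_hat_1 = -0.3660.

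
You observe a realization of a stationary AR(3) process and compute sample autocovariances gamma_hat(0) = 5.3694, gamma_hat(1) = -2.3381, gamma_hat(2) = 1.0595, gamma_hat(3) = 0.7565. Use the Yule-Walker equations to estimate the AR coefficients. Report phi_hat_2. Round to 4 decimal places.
\hat\phi_{2} = 0.1320

The Yule-Walker equations for an AR(p) process read, in matrix form,
  Gamma_p phi = r_p,   with   (Gamma_p)_{ij} = gamma(|i - j|),
                       (r_p)_i = gamma(i),   i,j = 1..p.
Substitute the sample gammas (Toeplitz matrix and right-hand side of size 3):
  Gamma_p = [[5.3694, -2.3381, 1.0595], [-2.3381, 5.3694, -2.3381], [1.0595, -2.3381, 5.3694]]
  r_p     = [-2.3381, 1.0595, 0.7565]
Written out (R1..R3):
  (R1) 5.3694 phi_1 - 2.3381 phi_2 + 1.0595 phi_3 = -2.3381
  (R2) -2.3381 phi_1 + 5.3694 phi_2 - 2.3381 phi_3 = 1.0595
  (R3) 1.0595 phi_1 - 2.3381 phi_2 + 5.3694 phi_3 = 0.7565
Gaussian elimination:
  R2 <- R2 - (-2.3381/5.3694) R1 = R2 - (-0.435449) R1:  4.351277 phi_2 - 1.876742 phi_3 = 0.041377
  R3 <- R3 - (1.0595/5.3694) R1 = R3 - (0.197322) R1:  -1.876742 phi_2 + 5.160337 phi_3 = 1.217858
  R3 <- R3 - (-1.876742/4.351277) R2 = R3 - (-0.431308) R2:  4.350883 phi_3 = 1.235704
Back-substitution:
  phi_hat_3 = 1.235704 / 4.350883 = 0.284012
  phi_hat_2 = (0.041377 - (-1.876742)(0.284012)) / 4.351277 = 0.132006
  phi_hat_1 = (-2.3381 - (-2.3381)(0.132006) - (1.0595)(0.284012)) / 5.3694 = -0.434009
So phi_hat = [-0.4340, 0.1320, 0.2840].
Therefore phi_hat_2 = 0.1320.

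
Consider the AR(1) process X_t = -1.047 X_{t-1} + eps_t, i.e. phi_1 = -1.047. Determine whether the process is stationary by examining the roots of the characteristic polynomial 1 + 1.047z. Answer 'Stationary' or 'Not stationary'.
\text{Not stationary}

The AR(p) characteristic polynomial is P(z) = 1 + 1.047z.
Stationarity requires all roots to lie outside the unit circle, i.e. |z| > 1 for every root.
This is linear in z: 1 + (1.047) z = 0  =>  z = -1/(1.047) = -0.95511,  |z| = 0.95511.
Moduli of all roots: 0.9551.
All moduli strictly greater than 1? No.
Verdict: Not stationary.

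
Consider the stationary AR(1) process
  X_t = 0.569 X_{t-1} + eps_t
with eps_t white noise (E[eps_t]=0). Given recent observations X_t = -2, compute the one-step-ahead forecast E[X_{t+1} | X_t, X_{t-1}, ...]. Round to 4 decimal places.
E[X_{t+1} \mid \mathcal F_t] = -1.1380

For an AR(p) model X_t = c + sum_i phi_i X_{t-i} + eps_t, the
one-step-ahead conditional mean is
  E[X_{t+1} | X_t, ...] = c + sum_i phi_i X_{t+1-i}.
Substitute known values:
  E[X_{t+1} | ...] = (0.569) * (-2)
                   = -1.1380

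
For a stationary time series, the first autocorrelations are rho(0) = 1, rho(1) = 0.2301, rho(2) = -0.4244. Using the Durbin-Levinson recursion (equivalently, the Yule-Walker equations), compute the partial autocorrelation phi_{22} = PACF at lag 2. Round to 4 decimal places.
\phi_{22} = -0.5040

The PACF at lag k is phi_{kk}, the last component of the solution
to the Yule-Walker system G_k phi = r_k where
  (G_k)_{ij} = rho(|i - j|), (r_k)_i = rho(i), i,j = 1..k.
Equivalently, Durbin-Levinson gives phi_{kk} iteratively:
  phi_{11} = rho(1)
  phi_{kk} = [rho(k) - sum_{j=1..k-1} phi_{k-1,j} rho(k-j)]
            / [1 - sum_{j=1..k-1} phi_{k-1,j} rho(j)],
  phi_{k,j} = phi_{k-1,j} - phi_{kk} phi_{k-1,k-j},  j = 1..k-1.
Step k = 1:
  phi_11 = rho(1) = 0.2301.
Step k = 2:
  phi_22 = [rho(2) - phi_11 rho(1)] / [1 - phi_11 rho(1)] = [-0.4244 - (0.2301)(0.2301)] / [1 - (0.2301)(0.2301)]
         = -0.47734601 / 0.94705399 = -0.504.
Therefore phi_{22} = -0.5040.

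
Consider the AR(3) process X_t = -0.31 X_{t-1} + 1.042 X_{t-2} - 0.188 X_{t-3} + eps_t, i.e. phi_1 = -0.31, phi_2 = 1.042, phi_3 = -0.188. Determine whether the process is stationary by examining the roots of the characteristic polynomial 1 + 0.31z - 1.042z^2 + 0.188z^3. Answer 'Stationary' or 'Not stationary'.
\text{Not stationary}

The AR(p) characteristic polynomial is P(z) = 1 + 0.31z - 1.042z^2 + 0.188z^3.
Stationarity requires all roots to lie outside the unit circle, i.e. |z| > 1 for every root.
Degree 3: look for a simple real root z0 first, then factor out (1 - z/z0) and solve the remaining quadratic.
Testing z0 = 5: P(5) = 1 + (0.31)(5) + (-1.042)(5)^2 + (0.188)(5)^3
  = 1 + (1.55) + (-26.05) + (23.5) = 0.  So z_0 = 5 is a root, |z_0| = 5.
Divide out the factor (1 - 0.2 z) = (1 - z/z0) (since 1/z0 = 0.2):
  P(z) = (1 - 0.2 z)(1 + (0.51) z + (-0.94) z^2)
  [check: z-coef 0.51 - (0.2) = 0.31; z^2-coef -0.94 - (0.2)(0.51) = -1.042; z^3-coef -(0.2)(-0.94) = 0.188.]
Remaining roots from the quadratic factor 1 + (0.51) z + (-0.94) z^2:
  Set 1 + (0.51) z + (-0.94) z^2 = 0, i.e. a z^2 + b z + c = 0 with a = -0.94, b = 0.51, c = 1.
  Discriminant D = b^2 - 4ac = (0.51)^2 - 4*(-0.94)*1 = 0.2601 - (-3.76) = 4.0201.
  D >= 0, so the roots are real: z = (-b +/- sqrt(D)) / (2a) = (-0.51 +/- 2.005019) / (-1.88).
    z_1 = (-0.51 + 2.005019) / (-1.88) = -0.7952,   |z_1| = 0.7952.
    z_2 = (-0.51 - 2.005019) / (-1.88) = 1.3378,   |z_2| = 1.3378.
Moduli of all roots: 5.0000, 0.7952, 1.3378.
All moduli strictly greater than 1? No.
Verdict: Not stationary.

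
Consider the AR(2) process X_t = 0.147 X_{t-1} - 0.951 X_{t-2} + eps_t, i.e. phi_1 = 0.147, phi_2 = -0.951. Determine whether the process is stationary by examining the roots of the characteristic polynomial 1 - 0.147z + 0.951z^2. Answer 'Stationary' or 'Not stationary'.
\text{Stationary}

The AR(p) characteristic polynomial is P(z) = 1 - 0.147z + 0.951z^2.
Stationarity requires all roots to lie outside the unit circle, i.e. |z| > 1 for every root.
Set 1 + (-0.147) z + (0.951) z^2 = 0, i.e. a z^2 + b z + c = 0 with a = 0.951, b = -0.147, c = 1.
Discriminant D = b^2 - 4ac = (-0.147)^2 - 4*(0.951)*1 = 0.021609 - (3.804) = -3.782391.
D < 0, so the roots are the complex-conjugate pair z = (-b +/- i sqrt(-D)) / (2a) = 0.0773 +/- 1.0225i.
For a conjugate pair |z|^2 = z * conj(z) = (product of roots) = c/a = 1/(0.951) = 1.051525, so |z| = sqrt(1.051525) = 1.0254 for both roots.
Moduli of all roots: 1.0254, 1.0254.
All moduli strictly greater than 1? Yes.
Verdict: Stationary.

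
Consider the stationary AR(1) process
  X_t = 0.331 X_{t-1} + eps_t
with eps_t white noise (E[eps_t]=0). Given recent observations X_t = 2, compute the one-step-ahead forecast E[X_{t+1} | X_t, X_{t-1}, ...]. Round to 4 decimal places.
E[X_{t+1} \mid \mathcal F_t] = 0.6620

For an AR(p) model X_t = c + sum_i phi_i X_{t-i} + eps_t, the
one-step-ahead conditional mean is
  E[X_{t+1} | X_t, ...] = c + sum_i phi_i X_{t+1-i}.
Substitute known values:
  E[X_{t+1} | ...] = (0.331) * (2)
                   = 0.6620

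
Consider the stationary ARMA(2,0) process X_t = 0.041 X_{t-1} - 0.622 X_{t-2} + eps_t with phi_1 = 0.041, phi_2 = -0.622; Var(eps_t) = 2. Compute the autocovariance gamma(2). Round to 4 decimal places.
\gamma(2) = -2.0269

Multiply the model equation by X_{t-k} and take expectations. With theta_0 = psi_0 = 1 and psi_j the MA(infinity) weights, this gives
  gamma(k) - sum_i phi_i gamma(k-i) = c_k,
  c_k = sigma^2 * sum_{j=k..q} theta_j psi_{j-k}   (c_k = 0 for k > q),
using gamma(-m) = gamma(m).
Pure AR (q = 0): c_0 = sigma^2 = 2, c_k = 0 for k >= 1.
Equations for k = 0, 1, 2 (AR order 2, c_2 = 0):
  (E0) gamma(0) = phi_1 gamma(1) + phi_2 gamma(2) + c_0
  (E1) gamma(1) = phi_1 gamma(0) + phi_2 gamma(1) + c_1
  (E2) gamma(2) = phi_1 gamma(1) + phi_2 gamma(0)
From (E1): gamma(1) = A gamma(0) + B with
  A = phi_1 / (1 - phi_2) = 0.041 / 1.622 = 0.025277,   B = c_1 / (1 - phi_2) = 0 / 1.622 = 0.
Insert (E2) into (E0): gamma(0) (1 - phi_2^2) = phi_1 (1 + phi_2) gamma(1) + c_0.
  phi_1 (1 + phi_2) = (0.041)(0.378) = 0.015498,   1 - phi_2^2 = 0.613116.
Replace gamma(1) by A gamma(0) + B and collect gamma(0):
  gamma(0) [0.613116 - (0.015498)(0.025277)] = c_0 = 2
  gamma(0) * 0.612724 = 2
  gamma(0) = 2 / 0.612724 = 3.264111.
  gamma(1) = A gamma(0) = (0.025277)(3.264111) = 0.082508.
  gamma(2) = phi_1 gamma(1) + phi_2 gamma(0) = (0.041)(0.082508) + (-0.622)(3.264111) = -2.026894.
Therefore gamma(2) = -2.0269 (to 4 decimal places).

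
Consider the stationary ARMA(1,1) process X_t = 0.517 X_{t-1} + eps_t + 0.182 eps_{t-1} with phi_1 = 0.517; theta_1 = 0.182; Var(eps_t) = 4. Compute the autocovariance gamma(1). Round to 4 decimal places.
\gamma(1) = 4.1750

Multiply the model equation by X_{t-k} and take expectations. With theta_0 = psi_0 = 1 and psi_j the MA(infinity) weights, this gives
  gamma(k) - sum_i phi_i gamma(k-i) = c_k,
  c_k = sigma^2 * sum_{j=k..q} theta_j psi_{j-k}   (c_k = 0 for k > q),
using gamma(-m) = gamma(m).
psi-weights needed (psi_j = theta_j + sum_i phi_i psi_{j-i}):
  psi_1 = theta_1 + phi_1 = 0.182 + (0.517) = 0.699
Right-hand sides:
  c_0 = sigma^2 (1 + theta_1 psi_1) = 4 * (1 + (0.182)(0.699)) = 4 * 1.127218 = 4.508872
  c_1 = sigma^2 theta_1 = 4 * (0.182) = 0.728
  c_2 = 0
Equations for k = 0 and k = 1 (AR order 1):
  gamma(0) = phi_1 gamma(1) + c_0
  gamma(1) = phi_1 gamma(0) + c_1
Substituting the second into the first: gamma(0) (1 - phi_1^2) = c_0 + phi_1 c_1, so
  gamma(0) = (c_0 + phi_1 c_1) / (1 - phi_1^2) = (4.508872 + (0.517)(0.728)) / (1 - (0.517)^2) = 4.885248 / 0.732711 = 6.66736.
  gamma(1) = phi_1 gamma(0) + c_1 = (0.517)(6.66736) + (0.728) = 4.175025.
Therefore gamma(1) = 4.1750 (to 4 decimal places).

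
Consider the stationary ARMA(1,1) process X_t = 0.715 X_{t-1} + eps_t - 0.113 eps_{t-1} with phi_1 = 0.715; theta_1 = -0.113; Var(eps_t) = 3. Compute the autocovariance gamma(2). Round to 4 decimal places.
\gamma(2) = 2.4284

Multiply the model equation by X_{t-k} and take expectations. With theta_0 = psi_0 = 1 and psi_j the MA(infinity) weights, this gives
  gamma(k) - sum_i phi_i gamma(k-i) = c_k,
  c_k = sigma^2 * sum_{j=k..q} theta_j psi_{j-k}   (c_k = 0 for k > q),
using gamma(-m) = gamma(m).
psi-weights needed (psi_j = theta_j + sum_i phi_i psi_{j-i}):
  psi_1 = theta_1 + phi_1 = -0.113 + (0.715) = 0.602
Right-hand sides:
  c_0 = sigma^2 (1 + theta_1 psi_1) = 3 * (1 + (-0.113)(0.602)) = 3 * 0.931974 = 2.795922
  c_1 = sigma^2 theta_1 = 3 * (-0.113) = -0.339
  c_2 = 0
Equations for k = 0 and k = 1 (AR order 1):
  gamma(0) = phi_1 gamma(1) + c_0
  gamma(1) = phi_1 gamma(0) + c_1
Substituting the second into the first: gamma(0) (1 - phi_1^2) = c_0 + phi_1 c_1, so
  gamma(0) = (c_0 + phi_1 c_1) / (1 - phi_1^2) = (2.795922 + (0.715)(-0.339)) / (1 - (0.715)^2) = 2.553537 / 0.488775 = 5.224361.
  gamma(1) = phi_1 gamma(0) + c_1 = (0.715)(5.224361) + (-0.339) = 3.396418.
For k = 2 (> q): gamma(2) = phi_1 gamma(1) = (0.715)(3.396418) = 2.428439.
Therefore gamma(2) = 2.4284 (to 4 decimal places).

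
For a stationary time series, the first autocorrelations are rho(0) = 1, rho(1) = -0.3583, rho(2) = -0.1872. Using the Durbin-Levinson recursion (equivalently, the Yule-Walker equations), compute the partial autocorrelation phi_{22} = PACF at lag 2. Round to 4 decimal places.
\phi_{22} = -0.3621

The PACF at lag k is phi_{kk}, the last component of the solution
to the Yule-Walker system G_k phi = r_k where
  (G_k)_{ij} = rho(|i - j|), (r_k)_i = rho(i), i,j = 1..k.
Equivalently, Durbin-Levinson gives phi_{kk} iteratively:
  phi_{11} = rho(1)
  phi_{kk} = [rho(k) - sum_{j=1..k-1} phi_{k-1,j} rho(k-j)]
            / [1 - sum_{j=1..k-1} phi_{k-1,j} rho(j)],
  phi_{k,j} = phi_{k-1,j} - phi_{kk} phi_{k-1,k-j},  j = 1..k-1.
Step k = 1:
  phi_11 = rho(1) = -0.3583.
Step k = 2:
  phi_22 = [rho(2) - phi_11 rho(1)] / [1 - phi_11 rho(1)] = [-0.1872 - (-0.3583)(-0.3583)] / [1 - (-0.3583)(-0.3583)]
         = -0.31557889 / 0.87162111 = -0.3621.
Therefore phi_{22} = -0.3621.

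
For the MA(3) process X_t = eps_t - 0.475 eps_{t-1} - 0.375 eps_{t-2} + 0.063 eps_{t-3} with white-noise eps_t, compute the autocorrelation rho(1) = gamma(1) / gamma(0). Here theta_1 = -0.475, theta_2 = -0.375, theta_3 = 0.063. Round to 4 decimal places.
\rho(1) = -0.2339

For an MA(q) process with theta_0 = 1, the autocovariance is
  gamma(k) = sigma^2 * sum_{i=0..q-k} theta_i * theta_{i+k},
and rho(k) = gamma(k) / gamma(0). Sigma^2 cancels.
  numerator   = (1)*(-0.475) + (-0.475)*(-0.375) + (-0.375)*(0.063) = -0.3205.
  denominator = (1)^2 + (-0.475)^2 + (-0.375)^2 + (0.063)^2 = 1.370219.
  rho(1) = -0.3205 / 1.370219 = -0.2339.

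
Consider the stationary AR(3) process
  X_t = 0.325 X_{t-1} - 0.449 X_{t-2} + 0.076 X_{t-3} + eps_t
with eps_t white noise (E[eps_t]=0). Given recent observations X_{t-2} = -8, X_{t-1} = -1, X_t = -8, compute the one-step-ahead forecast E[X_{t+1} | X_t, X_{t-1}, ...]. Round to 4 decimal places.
E[X_{t+1} \mid \mathcal F_t] = -2.7590

For an AR(p) model X_t = c + sum_i phi_i X_{t-i} + eps_t, the
one-step-ahead conditional mean is
  E[X_{t+1} | X_t, ...] = c + sum_i phi_i X_{t+1-i}.
Substitute known values:
  E[X_{t+1} | ...] = (0.325) * (-8) + (-0.449) * (-1) + (0.076) * (-8)
                   = -2.7590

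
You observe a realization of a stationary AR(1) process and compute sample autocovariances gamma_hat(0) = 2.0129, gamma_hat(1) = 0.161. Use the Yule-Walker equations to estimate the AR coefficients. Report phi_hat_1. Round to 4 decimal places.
\hat\phi_{1} = 0.0800

The Yule-Walker equations for an AR(p) process read, in matrix form,
  Gamma_p phi = r_p,   with   (Gamma_p)_{ij} = gamma(|i - j|),
                       (r_p)_i = gamma(i),   i,j = 1..p.
Substitute the sample gammas (Toeplitz matrix and right-hand side of size 1):
  Gamma_p = [[2.0129]]
  r_p     = [0.161]
With p = 1 this is the single equation gamma(0) phi_1 = gamma(1):
  phi_hat_1 = gamma(1) / gamma(0) = 0.161 / 2.0129 = 0.0800.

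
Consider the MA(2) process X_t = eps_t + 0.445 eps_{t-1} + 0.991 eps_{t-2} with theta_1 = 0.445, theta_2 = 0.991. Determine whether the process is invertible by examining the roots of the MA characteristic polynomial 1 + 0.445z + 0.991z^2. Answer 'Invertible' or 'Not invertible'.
\text{Invertible}

The MA(q) characteristic polynomial is P(z) = 1 + 0.445z + 0.991z^2.
Invertibility requires all roots to lie outside the unit circle, i.e. |z| > 1 for every root.
Set 1 + (0.445) z + (0.991) z^2 = 0, i.e. a z^2 + b z + c = 0 with a = 0.991, b = 0.445, c = 1.
Discriminant D = b^2 - 4ac = (0.445)^2 - 4*(0.991)*1 = 0.198025 - (3.964) = -3.765975.
D < 0, so the roots are the complex-conjugate pair z = (-b +/- i sqrt(-D)) / (2a) = -0.2245 +/- 0.9791i.
For a conjugate pair |z|^2 = z * conj(z) = (product of roots) = c/a = 1/(0.991) = 1.009082, so |z| = sqrt(1.009082) = 1.0045 for both roots.
Moduli of all roots: 1.0045, 1.0045.
All moduli strictly greater than 1? Yes.
Verdict: Invertible.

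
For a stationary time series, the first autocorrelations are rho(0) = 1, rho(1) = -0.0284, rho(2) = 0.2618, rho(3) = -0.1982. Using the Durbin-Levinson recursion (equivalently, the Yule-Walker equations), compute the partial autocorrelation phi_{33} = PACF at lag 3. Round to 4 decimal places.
\phi_{33} = -0.1990

The PACF at lag k is phi_{kk}, the last component of the solution
to the Yule-Walker system G_k phi = r_k where
  (G_k)_{ij} = rho(|i - j|), (r_k)_i = rho(i), i,j = 1..k.
Equivalently, Durbin-Levinson gives phi_{kk} iteratively:
  phi_{11} = rho(1)
  phi_{kk} = [rho(k) - sum_{j=1..k-1} phi_{k-1,j} rho(k-j)]
            / [1 - sum_{j=1..k-1} phi_{k-1,j} rho(j)],
  phi_{k,j} = phi_{k-1,j} - phi_{kk} phi_{k-1,k-j},  j = 1..k-1.
Step k = 1:
  phi_11 = rho(1) = -0.0284.
Step k = 2:
  phi_22 = [rho(2) - phi_11 rho(1)] / [1 - phi_11 rho(1)] = [0.2618 - (-0.0284)(-0.0284)] / [1 - (-0.0284)(-0.0284)]
         = 0.26099344 / 0.99919344 = 0.261204.
  Update: phi_21 = phi_11 - phi_22 phi_11 = -0.0284 - (0.261204)(-0.0284) = -0.020982.
Step k = 3:
  phi_33 = [rho(3) - phi_21 rho(2) - phi_22 rho(1)] / [1 - phi_21 rho(1) - phi_22 rho(2)]
    numerator   = -0.1982 - (-0.020982)(0.2618) - (0.261204)(-0.0284) = -0.18528877
    denominator = 1 - (-0.020982)(-0.0284) - (0.261204)(0.2618) = 0.93102088
  phi_33 = -0.18528877 / 0.93102088 = -0.199.
Therefore phi_{33} = -0.1990.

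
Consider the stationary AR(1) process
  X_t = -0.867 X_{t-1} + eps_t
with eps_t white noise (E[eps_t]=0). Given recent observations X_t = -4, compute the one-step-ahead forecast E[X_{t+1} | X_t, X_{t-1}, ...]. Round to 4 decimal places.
E[X_{t+1} \mid \mathcal F_t] = 3.4680

For an AR(p) model X_t = c + sum_i phi_i X_{t-i} + eps_t, the
one-step-ahead conditional mean is
  E[X_{t+1} | X_t, ...] = c + sum_i phi_i X_{t+1-i}.
Substitute known values:
  E[X_{t+1} | ...] = (-0.867) * (-4)
                   = 3.4680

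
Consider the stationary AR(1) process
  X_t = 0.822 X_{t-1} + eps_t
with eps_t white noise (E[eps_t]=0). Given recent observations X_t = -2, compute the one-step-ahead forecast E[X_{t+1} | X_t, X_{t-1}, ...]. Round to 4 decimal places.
E[X_{t+1} \mid \mathcal F_t] = -1.6440

For an AR(p) model X_t = c + sum_i phi_i X_{t-i} + eps_t, the
one-step-ahead conditional mean is
  E[X_{t+1} | X_t, ...] = c + sum_i phi_i X_{t+1-i}.
Substitute known values:
  E[X_{t+1} | ...] = (0.822) * (-2)
                   = -1.6440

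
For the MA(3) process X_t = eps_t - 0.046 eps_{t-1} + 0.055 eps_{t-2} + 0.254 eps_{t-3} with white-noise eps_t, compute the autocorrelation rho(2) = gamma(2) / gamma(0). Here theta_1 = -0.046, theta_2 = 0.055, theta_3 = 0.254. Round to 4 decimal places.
\rho(2) = 0.0405

For an MA(q) process with theta_0 = 1, the autocovariance is
  gamma(k) = sigma^2 * sum_{i=0..q-k} theta_i * theta_{i+k},
and rho(k) = gamma(k) / gamma(0). Sigma^2 cancels.
  numerator   = (1)*(0.055) + (-0.046)*(0.254) = 0.043316.
  denominator = (1)^2 + (-0.046)^2 + (0.055)^2 + (0.254)^2 = 1.069657.
  rho(2) = 0.043316 / 1.069657 = 0.0405.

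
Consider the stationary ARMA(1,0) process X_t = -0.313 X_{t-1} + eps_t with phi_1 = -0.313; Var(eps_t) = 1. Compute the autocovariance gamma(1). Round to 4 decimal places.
\gamma(1) = -0.3470

Multiply the model equation by X_{t-k} and take expectations. With theta_0 = psi_0 = 1 and psi_j the MA(infinity) weights, this gives
  gamma(k) - sum_i phi_i gamma(k-i) = c_k,
  c_k = sigma^2 * sum_{j=k..q} theta_j psi_{j-k}   (c_k = 0 for k > q),
using gamma(-m) = gamma(m).
Pure AR (q = 0): c_0 = sigma^2 = 1, c_k = 0 for k >= 1.
Equations for k = 0 and k = 1 (AR order 1):
  gamma(0) = phi_1 gamma(1) + c_0
  gamma(1) = phi_1 gamma(0) + c_1
Substituting the second into the first: gamma(0) (1 - phi_1^2) = c_0 + phi_1 c_1, so
  gamma(0) = c_0 / (1 - phi_1^2) = 1 / (1 - (-0.313)^2) = 1 / 0.902031 = 1.108609.
  gamma(1) = phi_1 gamma(0) = (-0.313)(1.108609) = -0.346995.
Therefore gamma(1) = -0.3470 (to 4 decimal places).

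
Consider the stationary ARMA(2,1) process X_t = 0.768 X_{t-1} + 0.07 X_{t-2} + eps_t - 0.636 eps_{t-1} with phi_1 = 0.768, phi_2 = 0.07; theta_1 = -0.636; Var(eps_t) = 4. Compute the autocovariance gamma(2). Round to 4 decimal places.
\gamma(2) = 1.0506

Multiply the model equation by X_{t-k} and take expectations. With theta_0 = psi_0 = 1 and psi_j the MA(infinity) weights, this gives
  gamma(k) - sum_i phi_i gamma(k-i) = c_k,
  c_k = sigma^2 * sum_{j=k..q} theta_j psi_{j-k}   (c_k = 0 for k > q),
using gamma(-m) = gamma(m).
psi-weights needed (psi_j = theta_j + sum_i phi_i psi_{j-i}):
  psi_1 = theta_1 + phi_1 = -0.636 + (0.768) = 0.132
Right-hand sides:
  c_0 = sigma^2 (1 + theta_1 psi_1) = 4 * (1 + (-0.636)(0.132)) = 4 * 0.916048 = 3.664192
  c_1 = sigma^2 theta_1 = 4 * (-0.636) = -2.544
  c_2 = 0
Equations for k = 0, 1, 2 (AR order 2, c_2 = 0):
  (E0) gamma(0) = phi_1 gamma(1) + phi_2 gamma(2) + c_0
  (E1) gamma(1) = phi_1 gamma(0) + phi_2 gamma(1) + c_1
  (E2) gamma(2) = phi_1 gamma(1) + phi_2 gamma(0)
From (E1): gamma(1) = A gamma(0) + B with
  A = phi_1 / (1 - phi_2) = 0.768 / 0.93 = 0.825806,   B = c_1 / (1 - phi_2) = -2.544 / 0.93 = -2.735484.
Insert (E2) into (E0): gamma(0) (1 - phi_2^2) = phi_1 (1 + phi_2) gamma(1) + c_0.
  phi_1 (1 + phi_2) = (0.768)(1.07) = 0.82176,   1 - phi_2^2 = 0.9951.
Replace gamma(1) by A gamma(0) + B and collect gamma(0):
  gamma(0) [0.9951 - (0.82176)(0.825806)] = (0.82176)(-2.735484) + 3.664192
  gamma(0) * 0.316485 = 1.416281
  gamma(0) = 1.416281 / 0.316485 = 4.475029.
  gamma(1) = A gamma(0) + B = (0.825806)(4.475029) + (-2.735484) = 0.960024.
  gamma(2) = phi_1 gamma(1) + phi_2 gamma(0) = (0.768)(0.960024) + (0.07)(4.475029) = 1.05055.
Therefore gamma(2) = 1.0506 (to 4 decimal places).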